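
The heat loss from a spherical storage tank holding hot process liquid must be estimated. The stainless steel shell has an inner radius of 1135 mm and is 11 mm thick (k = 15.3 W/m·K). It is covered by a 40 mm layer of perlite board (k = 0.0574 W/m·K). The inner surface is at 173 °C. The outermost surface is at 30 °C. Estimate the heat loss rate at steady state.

For a spherical shell R = (1/r₁ − 1/r₂)/(4πk); film R = 1/(h·4πr²). In series:
R_stainless steel shell = (1/1.135 − 1/1.146)/(4π×15.3) = 4.399×10^-5 K/W
R_perlite board = (1/1.146 − 1/1.186)/(4π×0.0574) = 0.0408 K/W
R_total = 0.04084 K/W
Q = ΔT/R_total = 143/0.04084

Q ≈ 3500 W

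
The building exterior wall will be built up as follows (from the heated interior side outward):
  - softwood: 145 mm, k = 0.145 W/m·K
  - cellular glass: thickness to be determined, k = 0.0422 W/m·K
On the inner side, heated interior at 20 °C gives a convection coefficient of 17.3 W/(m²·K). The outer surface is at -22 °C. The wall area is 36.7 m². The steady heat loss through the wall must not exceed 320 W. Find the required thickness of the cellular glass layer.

Thermal resistances in series:
R_inner film = 1/(h_i·A) = 1/(17.3×36.7) = 0.001575 K/W
R_softwood = L/(kA) = 0.145/(0.145×36.7) = 0.02725 K/W
Sum of the known resistances R_other = 0.02882 K/W
Required total resistance R_tot = ΔT/Q_allow = 42/320 = 0.1313 K/W
R_cellular glass = R_tot − R_other = 0.1024 K/W
L = R·k·A = 0.1024×0.0422×36.7

L ≈ 159 mm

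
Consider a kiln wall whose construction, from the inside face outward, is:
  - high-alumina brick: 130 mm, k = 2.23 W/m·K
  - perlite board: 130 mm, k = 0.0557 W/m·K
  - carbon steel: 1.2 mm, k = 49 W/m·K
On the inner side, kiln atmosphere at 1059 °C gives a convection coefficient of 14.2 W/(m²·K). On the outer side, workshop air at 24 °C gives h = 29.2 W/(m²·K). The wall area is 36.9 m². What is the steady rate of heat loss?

Q ≈ 15300 W

Model the wall as resistances in series:
R_inner film = 1/(h_i·A) = 1/(14.2×36.9) = 0.001908 K/W
R_high-alumina brick = L/(kA) = 0.13/(2.23×36.9) = 0.00158 K/W
R_perlite board = L/(kA) = 0.13/(0.0557×36.9) = 0.06325 K/W
R_carbon steel = L/(kA) = 0.0012/(49×36.9) = 6.637×10^-7 K/W
R_outer film = 1/(h_o·A) = 1/(29.2×36.9) = 9.281×10^-4 K/W
R_total = 0.06767 K/W
Q = ΔT / R_total = 1035 / 0.06767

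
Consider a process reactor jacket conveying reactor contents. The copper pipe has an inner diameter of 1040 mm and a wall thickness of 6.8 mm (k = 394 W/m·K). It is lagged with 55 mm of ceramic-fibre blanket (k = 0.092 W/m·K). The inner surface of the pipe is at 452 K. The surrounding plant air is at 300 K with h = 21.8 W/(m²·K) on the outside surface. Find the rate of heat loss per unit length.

q′ ≈ 825 W/m

For a radial system each layer contributes R = ln(r_out/r_in)/(2πkL); films add R = 1/(hA).
R_copper pipe wall = ln(526.8/520)/(2π×394×1) = 5.248×10^-6 K/W
R_ceramic-fibre blanket = ln(581.8/526.8)/(2π×0.092×1) = 0.1718 K/W
R_outer film = 1/(h_o·2πr_oL) = 1/(21.8×2π×0.5818×1) = 0.01255 K/W
R_total = 0.1843 K/W
Q = ΔT/R_total = 152/0.1843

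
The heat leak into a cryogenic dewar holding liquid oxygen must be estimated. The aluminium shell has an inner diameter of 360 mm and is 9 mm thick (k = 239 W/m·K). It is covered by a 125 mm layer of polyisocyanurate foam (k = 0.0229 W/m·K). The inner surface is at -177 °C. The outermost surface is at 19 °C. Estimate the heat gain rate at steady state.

For a spherical shell R = (1/r₁ − 1/r₂)/(4πk); film R = 1/(h·4πr²). In series:
R_aluminium shell = (1/0.18 − 1/0.189)/(4π×239) = 8.808×10^-5 K/W
R_polyisocyanurate foam = (1/0.189 − 1/0.314)/(4π×0.0229) = 7.319 K/W
R_total = 7.319 K/W
Q = ΔT/R_total = 196/7.319

Q ≈ 26.8 W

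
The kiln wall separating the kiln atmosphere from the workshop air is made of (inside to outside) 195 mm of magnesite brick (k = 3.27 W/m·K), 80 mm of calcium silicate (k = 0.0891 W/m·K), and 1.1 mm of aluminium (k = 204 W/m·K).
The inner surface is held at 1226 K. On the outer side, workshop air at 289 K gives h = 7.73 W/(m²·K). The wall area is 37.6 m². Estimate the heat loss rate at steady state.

Q ≈ 32400 W

Thermal resistances in series:
R_magnesite brick = L/(kA) = 0.195/(3.27×37.6) = 0.001586 K/W
R_calcium silicate = L/(kA) = 0.08/(0.0891×37.6) = 0.02388 K/W
R_aluminium = L/(kA) = 0.0011/(204×37.6) = 1.434×10^-7 K/W
R_outer film = 1/(h_o·A) = 1/(7.73×37.6) = 0.003441 K/W
R_total = 0.02891 K/W
Q = ΔT / R_total = 937 / 0.02891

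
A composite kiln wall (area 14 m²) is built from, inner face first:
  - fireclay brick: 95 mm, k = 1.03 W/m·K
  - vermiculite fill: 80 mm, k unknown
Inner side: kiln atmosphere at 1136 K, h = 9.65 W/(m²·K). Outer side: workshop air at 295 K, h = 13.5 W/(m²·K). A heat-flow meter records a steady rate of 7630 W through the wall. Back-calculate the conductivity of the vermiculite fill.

k ≈ 0.0628 W/(m·K)

Thermal resistances in series:
R_inner film = 1/(h_i·A) = 1/(9.65×14) = 0.007402 K/W
R_fireclay brick = L/(kA) = 0.095/(1.03×14) = 0.006588 K/W
R_outer film = 1/(h_o·A) = 1/(13.5×14) = 0.005291 K/W
Sum of known resistances R_other = 0.01928 K/W
Total R = ΔT/Q = 841/7630 = 0.1102 K/W
R_vermiculite fill = R_total − R_other = 0.09094 K/W
k = L/(R·A) = 0.08/(0.09094×14)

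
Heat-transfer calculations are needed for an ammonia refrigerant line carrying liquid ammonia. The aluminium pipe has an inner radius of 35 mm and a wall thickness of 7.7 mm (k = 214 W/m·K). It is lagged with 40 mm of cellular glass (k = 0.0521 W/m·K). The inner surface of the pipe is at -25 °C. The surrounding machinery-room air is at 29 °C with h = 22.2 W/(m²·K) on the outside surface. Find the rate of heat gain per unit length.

q′ ≈ 25.6 W/m

Treating each annulus and film as a series resistance:
R_aluminium pipe wall = ln(42.7/35)/(2π×214×1) = 1.479×10^-4 K/W
R_cellular glass = ln(82.7/42.7)/(2π×0.0521×1) = 2.019 K/W
R_outer film = 1/(h_o·2πr_oL) = 1/(22.2×2π×0.0827×1) = 0.08669 K/W
R_total = 2.106 K/W
Q = ΔT/R_total = 54/2.106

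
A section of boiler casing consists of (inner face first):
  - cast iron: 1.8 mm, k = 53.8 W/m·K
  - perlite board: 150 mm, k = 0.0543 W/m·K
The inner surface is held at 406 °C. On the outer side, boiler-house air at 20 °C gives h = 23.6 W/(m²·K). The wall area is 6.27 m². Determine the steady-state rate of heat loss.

Q ≈ 863 W

Thermal resistances in series:
R_cast iron = L/(kA) = 0.0018/(53.8×6.27) = 5.336×10^-6 K/W
R_perlite board = L/(kA) = 0.15/(0.0543×6.27) = 0.4406 K/W
R_outer film = 1/(h_o·A) = 1/(23.6×6.27) = 0.006758 K/W
R_total = 0.4473 K/W
Q = ΔT / R_total = 386 / 0.4473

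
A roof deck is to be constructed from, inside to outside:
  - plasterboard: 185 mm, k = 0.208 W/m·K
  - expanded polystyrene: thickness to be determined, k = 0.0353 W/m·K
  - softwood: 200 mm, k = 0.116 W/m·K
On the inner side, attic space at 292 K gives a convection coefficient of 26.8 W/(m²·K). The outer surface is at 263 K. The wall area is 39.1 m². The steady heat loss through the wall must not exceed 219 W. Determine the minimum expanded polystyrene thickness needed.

Thermal resistances in series:
R_inner film = 1/(h_i·A) = 1/(26.8×39.1) = 9.543×10^-4 K/W
R_plasterboard = L/(kA) = 0.185/(0.208×39.1) = 0.02275 K/W
R_softwood = L/(kA) = 0.2/(0.116×39.1) = 0.0441 K/W
Sum of the known resistances R_other = 0.0678 K/W
Required total resistance R_tot = ΔT/Q_allow = 29/219 = 0.1324 K/W
R_expanded polystyrene = R_tot − R_other = 0.06462 K/W
L = R·k·A = 0.06462×0.0353×39.1

L ≈ 89.2 mm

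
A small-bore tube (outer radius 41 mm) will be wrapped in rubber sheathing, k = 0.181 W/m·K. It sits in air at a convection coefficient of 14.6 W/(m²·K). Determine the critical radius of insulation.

For a cylinder r_cr = k/h = 0.181/14.6
r_cr = 12.4 mm; since the bare radius (41 mm) is above r_cr, any added insulation will reduce heat loss.

r_cr ≈ 12.4 mm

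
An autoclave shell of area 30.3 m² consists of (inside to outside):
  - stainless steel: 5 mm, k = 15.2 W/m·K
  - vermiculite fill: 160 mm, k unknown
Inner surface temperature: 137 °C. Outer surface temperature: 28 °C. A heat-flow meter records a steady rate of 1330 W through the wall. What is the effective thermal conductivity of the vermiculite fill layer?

k ≈ 0.0644 W/(m·K)

Series thermal resistances:
R_stainless steel = L/(kA) = 0.005/(15.2×30.3) = 1.086×10^-5 K/W
Sum of known resistances R_other = 1.086×10^-5 K/W
Total R = ΔT/Q = 109/1330 = 0.08195 K/W
R_vermiculite fill = R_total − R_other = 0.08194 K/W
k = L/(R·A) = 0.16/(0.08194×30.3)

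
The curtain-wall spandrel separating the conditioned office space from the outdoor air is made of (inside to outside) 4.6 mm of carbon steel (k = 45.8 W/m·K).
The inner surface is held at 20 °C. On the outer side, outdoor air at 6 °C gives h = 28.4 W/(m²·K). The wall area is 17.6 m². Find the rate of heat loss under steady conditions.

Thermal resistances in series:
R_carbon steel = L/(kA) = 0.0046/(45.8×17.6) = 5.707×10^-6 K/W
R_outer film = 1/(h_o·A) = 1/(28.4×17.6) = 0.002001 K/W
R_total = 0.002006 K/W
Q = ΔT / R_total = 14 / 0.002006

Q ≈ 6980 W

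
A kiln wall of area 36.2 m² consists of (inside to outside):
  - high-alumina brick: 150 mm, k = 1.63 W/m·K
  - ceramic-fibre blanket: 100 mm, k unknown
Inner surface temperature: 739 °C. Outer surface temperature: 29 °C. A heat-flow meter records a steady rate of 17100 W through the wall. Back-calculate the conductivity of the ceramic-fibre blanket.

Using the resistance-network approach (series):
R_high-alumina brick = L/(kA) = 0.15/(1.63×36.2) = 0.002542 K/W
Sum of known resistances R_other = 0.002542 K/W
Total R = ΔT/Q = 710/17100 = 0.04152 K/W
R_ceramic-fibre blanket = R_total − R_other = 0.03898 K/W
k = L/(R·A) = 0.1/(0.03898×36.2)

k ≈ 0.0709 W/(m·K)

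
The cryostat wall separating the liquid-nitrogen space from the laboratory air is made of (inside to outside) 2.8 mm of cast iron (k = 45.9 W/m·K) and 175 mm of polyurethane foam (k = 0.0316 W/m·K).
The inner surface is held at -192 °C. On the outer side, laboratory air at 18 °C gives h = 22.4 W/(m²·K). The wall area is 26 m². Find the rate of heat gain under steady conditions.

Using the resistance-network approach (series):
R_cast iron = L/(kA) = 0.0028/(45.9×26) = 2.346×10^-6 K/W
R_polyurethane foam = L/(kA) = 0.175/(0.0316×26) = 0.213 K/W
R_outer film = 1/(h_o·A) = 1/(22.4×26) = 0.001717 K/W
R_total = 0.2147 K/W
Q = ΔT / R_total = 210 / 0.2147

Q ≈ 978 W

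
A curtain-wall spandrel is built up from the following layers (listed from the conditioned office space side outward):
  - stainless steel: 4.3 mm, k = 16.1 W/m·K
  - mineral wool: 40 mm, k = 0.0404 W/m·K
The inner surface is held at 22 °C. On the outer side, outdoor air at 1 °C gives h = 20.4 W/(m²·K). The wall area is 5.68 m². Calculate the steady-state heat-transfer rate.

Using the resistance-network approach (series):
R_stainless steel = L/(kA) = 0.0043/(16.1×5.68) = 4.702×10^-5 K/W
R_mineral wool = L/(kA) = 0.04/(0.0404×5.68) = 0.1743 K/W
R_outer film = 1/(h_o·A) = 1/(20.4×5.68) = 0.00863 K/W
R_total = 0.183 K/W
Q = ΔT / R_total = 21 / 0.183

Q ≈ 115 W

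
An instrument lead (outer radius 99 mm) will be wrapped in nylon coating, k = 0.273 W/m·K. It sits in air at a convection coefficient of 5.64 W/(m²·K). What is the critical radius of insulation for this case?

r_cr ≈ 48.4 mm

For a cylinder r_cr = k/h = 0.273/5.64
r_cr = 48.4 mm; since the bare radius (99 mm) is above r_cr, any added insulation will reduce heat loss.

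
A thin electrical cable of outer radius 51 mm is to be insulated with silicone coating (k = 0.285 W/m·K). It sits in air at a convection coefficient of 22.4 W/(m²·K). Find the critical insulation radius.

For a cylinder r_cr = k/h = 0.285/22.4
r_cr = 12.7 mm; since the bare radius (51 mm) is above r_cr, any added insulation will reduce heat loss.

r_cr ≈ 12.7 mm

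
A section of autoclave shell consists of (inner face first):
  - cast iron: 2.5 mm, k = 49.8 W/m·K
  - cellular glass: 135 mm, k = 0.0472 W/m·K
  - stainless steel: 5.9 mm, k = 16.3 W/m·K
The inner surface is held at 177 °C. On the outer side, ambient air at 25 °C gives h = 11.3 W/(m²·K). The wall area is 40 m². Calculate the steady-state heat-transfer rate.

Treating each layer as a thermal resistance in series:
R_cast iron = L/(kA) = 0.0025/(49.8×40) = 1.255×10^-6 K/W
R_cellular glass = L/(kA) = 0.135/(0.0472×40) = 0.0715 K/W
R_stainless steel = L/(kA) = 0.0059/(16.3×40) = 9.049×10^-6 K/W
R_outer film = 1/(h_o·A) = 1/(11.3×40) = 0.002212 K/W
R_total = 0.07373 K/W
Q = ΔT / R_total = 152 / 0.07373

Q ≈ 2060 W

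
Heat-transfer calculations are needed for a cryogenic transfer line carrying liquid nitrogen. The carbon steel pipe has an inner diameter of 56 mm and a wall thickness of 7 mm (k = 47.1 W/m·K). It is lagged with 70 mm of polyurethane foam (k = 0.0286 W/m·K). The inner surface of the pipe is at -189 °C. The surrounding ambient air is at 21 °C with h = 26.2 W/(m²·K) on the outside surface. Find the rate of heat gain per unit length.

For a radial system each layer contributes R = ln(r_out/r_in)/(2πkL); films add R = 1/(hA).
R_carbon steel pipe wall = ln(35/28)/(2π×47.1×1) = 7.54×10^-4 K/W
R_polyurethane foam = ln(105/35)/(2π×0.0286×1) = 6.114 K/W
R_outer film = 1/(h_o·2πr_oL) = 1/(26.2×2π×0.105×1) = 0.05785 K/W
R_total = 6.172 K/W
Q = ΔT/R_total = 210/6.172

q′ ≈ 34 W/m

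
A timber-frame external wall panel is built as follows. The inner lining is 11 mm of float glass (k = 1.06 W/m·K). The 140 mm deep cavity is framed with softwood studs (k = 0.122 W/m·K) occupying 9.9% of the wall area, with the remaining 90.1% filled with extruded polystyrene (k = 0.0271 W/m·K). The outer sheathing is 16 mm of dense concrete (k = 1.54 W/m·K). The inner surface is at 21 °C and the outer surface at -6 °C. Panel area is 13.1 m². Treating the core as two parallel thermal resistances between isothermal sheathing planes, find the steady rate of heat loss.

Q ≈ 91.7 W

Sheathing layers in series; stud and cavity paths in parallel between them.
R_inner = 0.011/(1.06×13.1) = 7.922×10^-4 K/W
R_stud  = 0.14/(0.122×0.099×13.1) = 0.8848 K/W
R_cav   = 0.14/(0.0271×0.901×13.1) = 0.4377 K/W
1/R_core = 1/R_stud + 1/R_cav → R_core = 0.2928 K/W
R_outer = 0.016/(1.54×13.1) = 7.931×10^-4 K/W
R_total = 0.2944 K/W
Q = ΔT/R_total = 27/0.2944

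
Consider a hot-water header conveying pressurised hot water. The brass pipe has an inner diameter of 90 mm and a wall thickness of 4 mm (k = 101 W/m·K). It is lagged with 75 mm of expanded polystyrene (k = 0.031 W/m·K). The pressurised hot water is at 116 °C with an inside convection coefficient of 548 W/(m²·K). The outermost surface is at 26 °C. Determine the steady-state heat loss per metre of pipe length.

Treating each annulus and film as a series resistance:
R_inner film = 1/(h_i·2πr₁L) = 1/(548×2π×0.045×1) = 0.006454 K/W
R_brass pipe wall = ln(49/45)/(2π×101×1) = 1.342×10^-4 K/W
R_expanded polystyrene = ln(124/49)/(2π×0.031×1) = 4.767 K/W
R_total = 4.773 K/W
Q = ΔT/R_total = 90/4.773

q′ ≈ 18.9 W/m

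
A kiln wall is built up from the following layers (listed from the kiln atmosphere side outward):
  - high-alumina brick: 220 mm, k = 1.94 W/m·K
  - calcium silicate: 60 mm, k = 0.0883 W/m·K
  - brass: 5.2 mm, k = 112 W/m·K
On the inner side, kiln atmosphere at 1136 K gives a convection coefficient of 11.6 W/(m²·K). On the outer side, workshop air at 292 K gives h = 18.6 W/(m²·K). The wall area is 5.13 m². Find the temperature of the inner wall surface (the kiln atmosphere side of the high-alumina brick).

Treating each layer as a thermal resistance in series:
R_inner film = 1/(h_i·A) = 1/(11.6×5.13) = 0.0168 K/W
R_high-alumina brick = L/(kA) = 0.22/(1.94×5.13) = 0.02211 K/W
R_calcium silicate = L/(kA) = 0.06/(0.0883×5.13) = 0.1325 K/W
R_brass = L/(kA) = 0.0052/(112×5.13) = 9.05×10^-6 K/W
R_outer film = 1/(h_o·A) = 1/(18.6×5.13) = 0.01048 K/W
R_total = 0.1819 K/W;  Q = ΔT/R_total = 844/0.1819 = 4641 W
T_interface = T_inner − Q·ΣR(inner→interface) = 1136 − 4640×0.0168

T ≈ 1060 K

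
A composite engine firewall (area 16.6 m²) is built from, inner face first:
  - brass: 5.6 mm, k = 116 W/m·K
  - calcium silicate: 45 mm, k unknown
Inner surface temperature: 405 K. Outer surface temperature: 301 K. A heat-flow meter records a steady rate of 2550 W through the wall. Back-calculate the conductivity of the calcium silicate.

Thermal resistances in series:
R_brass = L/(kA) = 0.0056/(116×16.6) = 2.908×10^-6 K/W
Sum of known resistances R_other = 2.908×10^-6 K/W
Total R = ΔT/Q = 104/2550 = 0.04078 K/W
R_calcium silicate = R_total − R_other = 0.04078 K/W
k = L/(R·A) = 0.045/(0.04078×16.6)

k ≈ 0.0665 W/(m·K)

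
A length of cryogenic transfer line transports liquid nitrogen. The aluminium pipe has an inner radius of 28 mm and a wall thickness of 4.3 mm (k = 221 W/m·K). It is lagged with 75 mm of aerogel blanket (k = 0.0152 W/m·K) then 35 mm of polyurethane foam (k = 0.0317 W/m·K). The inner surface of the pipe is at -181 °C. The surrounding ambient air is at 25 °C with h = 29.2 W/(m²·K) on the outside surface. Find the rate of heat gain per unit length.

For a radial system each layer contributes R = ln(r_out/r_in)/(2πkL); films add R = 1/(hA).
R_aluminium pipe wall = ln(32.3/28)/(2π×221×1) = 1.029×10^-4 K/W
R_aerogel blanket = ln(107.3/32.3)/(2π×0.0152×1) = 12.57 K/W
R_polyurethane foam = ln(142.3/107.3)/(2π×0.0317×1) = 1.417 K/W
R_outer film = 1/(h_o·2πr_oL) = 1/(29.2×2π×0.1423×1) = 0.0383 K/W
R_total = 14.03 K/W
Q = ΔT/R_total = 206/14.03

q′ ≈ 14.7 W/m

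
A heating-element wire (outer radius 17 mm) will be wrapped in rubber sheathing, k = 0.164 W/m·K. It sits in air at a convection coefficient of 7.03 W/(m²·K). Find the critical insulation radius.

For a cylinder r_cr = k/h = 0.164/7.03
r_cr = 23.3 mm; since the bare radius (17 mm) is below r_cr, adding a thin layer of insulation will *increase* heat loss.

r_cr ≈ 23.3 mm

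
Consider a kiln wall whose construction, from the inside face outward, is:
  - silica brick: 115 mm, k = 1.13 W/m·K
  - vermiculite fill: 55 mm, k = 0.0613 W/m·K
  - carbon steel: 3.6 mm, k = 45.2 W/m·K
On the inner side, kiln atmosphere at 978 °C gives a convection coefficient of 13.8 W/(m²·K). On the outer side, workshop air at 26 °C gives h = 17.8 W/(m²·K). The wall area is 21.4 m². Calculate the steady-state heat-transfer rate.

Q ≈ 18100 W

Model the wall as resistances in series:
R_inner film = 1/(h_i·A) = 1/(13.8×21.4) = 0.003386 K/W
R_silica brick = L/(kA) = 0.115/(1.13×21.4) = 0.004756 K/W
R_vermiculite fill = L/(kA) = 0.055/(0.0613×21.4) = 0.04193 K/W
R_carbon steel = L/(kA) = 0.0036/(45.2×21.4) = 3.722×10^-6 K/W
R_outer film = 1/(h_o·A) = 1/(17.8×21.4) = 0.002625 K/W
R_total = 0.0527 K/W
Q = ΔT / R_total = 952 / 0.0527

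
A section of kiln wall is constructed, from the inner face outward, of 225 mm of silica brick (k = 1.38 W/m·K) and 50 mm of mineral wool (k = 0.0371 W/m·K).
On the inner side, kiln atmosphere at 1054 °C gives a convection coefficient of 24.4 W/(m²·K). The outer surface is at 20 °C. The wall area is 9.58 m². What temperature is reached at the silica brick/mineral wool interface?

Treating each layer as a thermal resistance in series:
R_inner film = 1/(h_i·A) = 1/(24.4×9.58) = 0.004278 K/W
R_silica brick = L/(kA) = 0.225/(1.38×9.58) = 0.01702 K/W
R_mineral wool = L/(kA) = 0.05/(0.0371×9.58) = 0.1407 K/W
R_total = 0.162 K/W;  Q = ΔT/R_total = 1034/0.162 = 6384 W
T_interface = T_inner − Q·ΣR(inner→interface) = 1054 − 6380×0.0213

T ≈ 918 °C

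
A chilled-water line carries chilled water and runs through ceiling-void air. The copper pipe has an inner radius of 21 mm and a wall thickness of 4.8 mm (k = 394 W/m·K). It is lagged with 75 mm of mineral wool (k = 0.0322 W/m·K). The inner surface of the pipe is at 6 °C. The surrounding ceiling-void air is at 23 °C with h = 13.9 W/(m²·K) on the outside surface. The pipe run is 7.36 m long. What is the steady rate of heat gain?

Cylindrical conduction, so R = ln(r₂/r₁)/(2πkL) per layer, in series:
R_copper pipe wall = ln(25.8/21)/(2π×394×7.36) = 1.13×10^-5 K/W
R_mineral wool = ln(100.8/25.8)/(2π×0.0322×7.36) = 0.9152 K/W
R_outer film = 1/(h_o·2πr_oL) = 1/(13.9×2π×0.1008×7.36) = 0.01543 K/W
R_total = 0.9306 K/W
Q = ΔT/R_total = 17/0.9306

Q ≈ 18.3 W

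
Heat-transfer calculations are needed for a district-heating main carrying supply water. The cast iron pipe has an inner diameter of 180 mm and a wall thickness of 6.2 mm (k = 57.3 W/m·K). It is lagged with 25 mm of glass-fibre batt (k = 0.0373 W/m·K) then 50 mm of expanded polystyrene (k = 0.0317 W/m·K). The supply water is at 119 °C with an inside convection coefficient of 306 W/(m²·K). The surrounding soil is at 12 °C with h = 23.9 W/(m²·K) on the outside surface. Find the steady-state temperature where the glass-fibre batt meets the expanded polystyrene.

Cylindrical conduction, so R = ln(r₂/r₁)/(2πkL) per layer, in series:
R_inner film = 1/(h_i·2πr₁L) = 1/(306×2π×0.09×1) = 0.005779 K/W
R_cast iron pipe wall = ln(96.2/90)/(2π×57.3×1) = 1.85×10^-4 K/W
R_glass-fibre batt = ln(121.2/96.2)/(2π×0.0373×1) = 0.9857 K/W
R_expanded polystyrene = ln(171.2/121.2)/(2π×0.0317×1) = 1.734 K/W
R_outer film = 1/(h_o·2πr_oL) = 1/(23.9×2π×0.1712×1) = 0.0389 K/W
R_total = 2.765 K/W
Q = ΔT/R_total = 107/2.765
Q = 38.7 W/m
T_interface = T_inner − Q·ΣR(inner→interface) = 119 − 38.7×0.9917

T ≈ 80.6 °C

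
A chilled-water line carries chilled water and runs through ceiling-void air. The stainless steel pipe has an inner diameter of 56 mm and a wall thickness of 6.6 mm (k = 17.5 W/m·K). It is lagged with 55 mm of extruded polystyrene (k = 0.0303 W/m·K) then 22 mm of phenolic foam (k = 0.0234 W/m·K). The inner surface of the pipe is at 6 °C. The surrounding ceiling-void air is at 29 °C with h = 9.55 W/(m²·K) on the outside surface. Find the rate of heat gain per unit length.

Radial resistances (cylindrical: R_cond = ln(r_o/r_i)/(2πkL), R_conv = 1/(h·2πrL)):
R_stainless steel pipe wall = ln(34.6/28)/(2π×17.5×1) = 0.001925 K/W
R_extruded polystyrene = ln(89.6/34.6)/(2π×0.0303×1) = 4.998 K/W
R_phenolic foam = ln(111.6/89.6)/(2π×0.0234×1) = 1.493 K/W
R_outer film = 1/(h_o·2πr_oL) = 1/(9.55×2π×0.1116×1) = 0.1493 K/W
R_total = 6.643 K/W
Q = ΔT/R_total = 23/6.643

q′ ≈ 3.46 W/m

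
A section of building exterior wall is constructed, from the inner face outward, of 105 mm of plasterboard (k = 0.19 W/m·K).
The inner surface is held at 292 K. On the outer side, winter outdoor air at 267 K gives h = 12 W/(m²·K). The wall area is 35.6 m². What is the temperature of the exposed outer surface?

Treating each layer as a thermal resistance in series:
R_plasterboard = L/(kA) = 0.105/(0.19×35.6) = 0.01552 K/W
R_outer film = 1/(h_o·A) = 1/(12×35.6) = 0.002341 K/W
R_total = 0.01786 K/W;  Q = ΔT/R_total = 25/0.01786 = 1399 W
T_interface = T_inner − Q·ΣR(inner→interface) = 292 − 1400×0.01552

T ≈ 270 K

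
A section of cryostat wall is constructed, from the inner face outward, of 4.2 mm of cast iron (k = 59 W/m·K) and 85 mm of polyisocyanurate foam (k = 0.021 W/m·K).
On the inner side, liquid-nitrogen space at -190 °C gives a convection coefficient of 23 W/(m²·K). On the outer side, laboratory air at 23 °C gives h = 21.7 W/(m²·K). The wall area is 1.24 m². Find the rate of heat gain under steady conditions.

Q ≈ 63.8 W

Series thermal resistances:
R_inner film = 1/(h_i·A) = 1/(23×1.24) = 0.03506 K/W
R_cast iron = L/(kA) = 0.0042/(59×1.24) = 5.741×10^-5 K/W
R_polyisocyanurate foam = L/(kA) = 0.085/(0.021×1.24) = 3.264 K/W
R_outer film = 1/(h_o·A) = 1/(21.7×1.24) = 0.03716 K/W
R_total = 3.336 K/W
Q = ΔT / R_total = 213 / 3.336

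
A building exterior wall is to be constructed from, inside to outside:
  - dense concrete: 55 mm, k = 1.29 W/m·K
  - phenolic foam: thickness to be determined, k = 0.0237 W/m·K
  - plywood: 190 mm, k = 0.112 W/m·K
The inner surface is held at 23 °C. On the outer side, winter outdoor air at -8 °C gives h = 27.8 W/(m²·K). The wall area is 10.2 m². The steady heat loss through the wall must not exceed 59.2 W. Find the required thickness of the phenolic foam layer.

Model the wall as resistances in series:
R_dense concrete = L/(kA) = 0.055/(1.29×10.2) = 0.00418 K/W
R_plywood = L/(kA) = 0.19/(0.112×10.2) = 0.1663 K/W
R_outer film = 1/(h_o·A) = 1/(27.8×10.2) = 0.003527 K/W
Sum of the known resistances R_other = 0.174 K/W
Required total resistance R_tot = ΔT/Q_allow = 31/59.2 = 0.5236 K/W
R_phenolic foam = R_tot − R_other = 0.3496 K/W
L = R·k·A = 0.3496×0.0237×10.2

L ≈ 84.5 mm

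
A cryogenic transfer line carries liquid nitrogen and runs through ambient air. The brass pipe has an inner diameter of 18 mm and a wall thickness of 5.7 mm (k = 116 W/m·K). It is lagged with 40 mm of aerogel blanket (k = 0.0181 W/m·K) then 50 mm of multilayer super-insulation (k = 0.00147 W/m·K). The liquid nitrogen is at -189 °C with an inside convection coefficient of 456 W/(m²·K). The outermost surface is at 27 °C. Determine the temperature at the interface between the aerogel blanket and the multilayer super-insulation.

Per-layer cylindrical resistances, series-summed:
R_inner film = 1/(h_i·2πr₁L) = 1/(456×2π×0.009×1) = 0.03878 K/W
R_brass pipe wall = ln(14.7/9)/(2π×116×1) = 6.731×10^-4 K/W
R_aerogel blanket = ln(54.7/14.7)/(2π×0.0181×1) = 11.55 K/W
R_multilayer super-insulation = ln(104.7/54.7)/(2π×0.00147×1) = 70.29 K/W
R_total = 81.89 K/W
Q = ΔT/R_total = 216/81.89
Q = 2.64 W/m
T_interface = T_inner + Q·ΣR(inner→interface) = -189 + 2.64×11.59

T ≈ -158 °C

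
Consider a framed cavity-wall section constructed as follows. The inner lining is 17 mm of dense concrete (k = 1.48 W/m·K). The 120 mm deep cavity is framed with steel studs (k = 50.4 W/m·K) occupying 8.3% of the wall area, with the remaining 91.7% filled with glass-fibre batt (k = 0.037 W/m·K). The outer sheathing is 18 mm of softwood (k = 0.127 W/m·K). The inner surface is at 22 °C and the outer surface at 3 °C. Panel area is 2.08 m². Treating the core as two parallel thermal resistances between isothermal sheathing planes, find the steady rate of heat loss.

Q ≈ 218 W

Sheathing layers in series; stud and cavity paths in parallel between them.
R_inner = 0.017/(1.48×2.08) = 0.005522 K/W
R_stud  = 0.12/(50.4×0.083×2.08) = 0.01379 K/W
R_cav   = 0.12/(0.037×0.917×2.08) = 1.7 K/W
1/R_core = 1/R_stud + 1/R_cav → R_core = 0.01368 K/W
R_outer = 0.018/(0.127×2.08) = 0.06814 K/W
R_total = 0.08734 K/W
Q = ΔT/R_total = 19/0.08734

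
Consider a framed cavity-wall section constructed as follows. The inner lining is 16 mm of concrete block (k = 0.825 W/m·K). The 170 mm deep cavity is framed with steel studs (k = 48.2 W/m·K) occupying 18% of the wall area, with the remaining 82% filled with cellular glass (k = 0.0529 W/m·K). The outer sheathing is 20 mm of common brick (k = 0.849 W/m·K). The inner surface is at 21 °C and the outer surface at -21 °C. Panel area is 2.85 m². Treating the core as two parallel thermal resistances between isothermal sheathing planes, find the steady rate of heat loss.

Sheathing layers in series; stud and cavity paths in parallel between them.
R_inner = 0.016/(0.825×2.85) = 0.006805 K/W
R_stud  = 0.17/(48.2×0.18×2.85) = 0.006875 K/W
R_cav   = 0.17/(0.0529×0.82×2.85) = 1.375 K/W
1/R_core = 1/R_stud + 1/R_cav → R_core = 0.006841 K/W
R_outer = 0.02/(0.849×2.85) = 0.008266 K/W
R_total = 0.02191 K/W
Q = ΔT/R_total = 42/0.02191

Q ≈ 1920 W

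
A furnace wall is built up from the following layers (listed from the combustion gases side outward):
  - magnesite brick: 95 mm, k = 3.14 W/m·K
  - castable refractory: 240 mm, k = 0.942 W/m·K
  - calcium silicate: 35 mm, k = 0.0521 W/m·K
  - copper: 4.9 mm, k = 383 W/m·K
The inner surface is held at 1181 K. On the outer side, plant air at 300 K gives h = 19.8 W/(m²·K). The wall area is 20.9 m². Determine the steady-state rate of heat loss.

Thermal resistances in series:
R_magnesite brick = L/(kA) = 0.095/(3.14×20.9) = 0.001448 K/W
R_castable refractory = L/(kA) = 0.24/(0.942×20.9) = 0.01219 K/W
R_calcium silicate = L/(kA) = 0.035/(0.0521×20.9) = 0.03214 K/W
R_copper = L/(kA) = 0.0049/(383×20.9) = 6.121×10^-7 K/W
R_outer film = 1/(h_o·A) = 1/(19.8×20.9) = 0.002417 K/W
R_total = 0.0482 K/W
Q = ΔT / R_total = 881 / 0.0482

Q ≈ 18300 W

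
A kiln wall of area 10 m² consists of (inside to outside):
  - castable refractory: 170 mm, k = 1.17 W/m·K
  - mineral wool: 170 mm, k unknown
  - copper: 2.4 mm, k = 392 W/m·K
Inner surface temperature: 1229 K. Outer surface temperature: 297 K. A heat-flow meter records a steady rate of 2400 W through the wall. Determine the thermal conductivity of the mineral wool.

Treating each layer as a thermal resistance in series:
R_castable refractory = L/(kA) = 0.17/(1.17×10) = 0.01453 K/W
R_copper = L/(kA) = 0.0024/(392×10) = 6.122×10^-7 K/W
Sum of known resistances R_other = 0.01453 K/W
Total R = ΔT/Q = 932/2400 = 0.3883 K/W
R_mineral wool = R_total − R_other = 0.3738 K/W
k = L/(R·A) = 0.17/(0.3738×10)

k ≈ 0.0455 W/(m·K)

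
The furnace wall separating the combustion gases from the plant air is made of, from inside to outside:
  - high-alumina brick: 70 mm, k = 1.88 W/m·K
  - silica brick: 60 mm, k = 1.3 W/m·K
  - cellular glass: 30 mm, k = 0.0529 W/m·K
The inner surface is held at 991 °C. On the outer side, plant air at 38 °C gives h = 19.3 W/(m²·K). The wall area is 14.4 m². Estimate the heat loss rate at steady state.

Treating each layer as a thermal resistance in series:
R_high-alumina brick = L/(kA) = 0.07/(1.88×14.4) = 0.002586 K/W
R_silica brick = L/(kA) = 0.06/(1.3×14.4) = 0.003205 K/W
R_cellular glass = L/(kA) = 0.03/(0.0529×14.4) = 0.03938 K/W
R_outer film = 1/(h_o·A) = 1/(19.3×14.4) = 0.003598 K/W
R_total = 0.04877 K/W
Q = ΔT / R_total = 953 / 0.04877

Q ≈ 19500 W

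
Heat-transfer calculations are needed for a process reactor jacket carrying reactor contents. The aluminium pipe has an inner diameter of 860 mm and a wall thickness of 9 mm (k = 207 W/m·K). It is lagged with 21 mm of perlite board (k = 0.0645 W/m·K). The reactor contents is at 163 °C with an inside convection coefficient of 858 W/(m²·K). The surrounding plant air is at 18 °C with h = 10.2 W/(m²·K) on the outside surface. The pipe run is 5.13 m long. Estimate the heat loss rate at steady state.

Radial resistances (cylindrical: R_cond = ln(r_o/r_i)/(2πkL), R_conv = 1/(h·2πrL)):
R_inner film = 1/(h_i·2πr₁L) = 1/(858×2π×0.43×5.13) = 8.409×10^-5 K/W
R_aluminium pipe wall = ln(439/430)/(2π×207×5.13) = 3.105×10^-6 K/W
R_perlite board = ln(460/439)/(2π×0.0645×5.13) = 0.02248 K/W
R_outer film = 1/(h_o·2πr_oL) = 1/(10.2×2π×0.46×5.13) = 0.006612 K/W
R_total = 0.02917 K/W
Q = ΔT/R_total = 145/0.02917

Q ≈ 4970 W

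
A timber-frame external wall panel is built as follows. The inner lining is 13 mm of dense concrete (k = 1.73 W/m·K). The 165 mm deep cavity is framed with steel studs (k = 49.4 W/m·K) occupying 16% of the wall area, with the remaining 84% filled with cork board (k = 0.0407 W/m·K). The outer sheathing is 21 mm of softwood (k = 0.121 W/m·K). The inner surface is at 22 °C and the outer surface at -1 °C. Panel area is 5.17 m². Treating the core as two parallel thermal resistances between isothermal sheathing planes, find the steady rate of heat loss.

Q ≈ 589 W

Sheathing layers in series; stud and cavity paths in parallel between them.
R_inner = 0.013/(1.73×5.17) = 0.001453 K/W
R_stud  = 0.165/(49.4×0.16×5.17) = 0.004038 K/W
R_cav   = 0.165/(0.0407×0.84×5.17) = 0.9335 K/W
1/R_core = 1/R_stud + 1/R_cav → R_core = 0.00402 K/W
R_outer = 0.021/(0.121×5.17) = 0.03357 K/W
R_total = 0.03904 K/W
Q = ΔT/R_total = 23/0.03904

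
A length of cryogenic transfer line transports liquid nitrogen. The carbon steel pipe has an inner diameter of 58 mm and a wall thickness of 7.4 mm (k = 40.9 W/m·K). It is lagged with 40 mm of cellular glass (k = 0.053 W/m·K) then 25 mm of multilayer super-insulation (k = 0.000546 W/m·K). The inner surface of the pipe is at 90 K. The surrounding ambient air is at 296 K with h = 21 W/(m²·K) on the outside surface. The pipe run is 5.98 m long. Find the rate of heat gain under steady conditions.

Treating each annulus and film as a series resistance:
R_carbon steel pipe wall = ln(36.4/29)/(2π×40.9×5.98) = 1.479×10^-4 K/W
R_cellular glass = ln(76.4/36.4)/(2π×0.053×5.98) = 0.3723 K/W
R_multilayer super-insulation = ln(101.4/76.4)/(2π×0.000546×5.98) = 13.8 K/W
R_outer film = 1/(h_o·2πr_oL) = 1/(21×2π×0.1014×5.98) = 0.0125 K/W
R_total = 14.18 K/W
Q = ΔT/R_total = 206/14.18

Q ≈ 14.5 W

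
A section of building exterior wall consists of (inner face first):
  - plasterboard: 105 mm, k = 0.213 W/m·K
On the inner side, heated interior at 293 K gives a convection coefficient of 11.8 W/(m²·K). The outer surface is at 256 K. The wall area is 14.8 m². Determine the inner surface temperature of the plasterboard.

Thermal resistances in series:
R_inner film = 1/(h_i·A) = 1/(11.8×14.8) = 0.005726 K/W
R_plasterboard = L/(kA) = 0.105/(0.213×14.8) = 0.03331 K/W
R_total = 0.03903 K/W;  Q = ΔT/R_total = 37/0.03903 = 947.9 W
T_interface = T_inner − Q·ΣR(inner→interface) = 293 − 948×0.005726

T ≈ 288 K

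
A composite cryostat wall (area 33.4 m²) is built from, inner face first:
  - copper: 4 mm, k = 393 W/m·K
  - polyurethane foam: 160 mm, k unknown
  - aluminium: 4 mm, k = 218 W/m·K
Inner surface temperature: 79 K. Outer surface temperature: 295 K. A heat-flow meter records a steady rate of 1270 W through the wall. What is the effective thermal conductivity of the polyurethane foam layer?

Using the resistance-network approach (series):
R_copper = L/(kA) = 0.004/(393×33.4) = 3.047×10^-7 K/W
R_aluminium = L/(kA) = 0.004/(218×33.4) = 5.494×10^-7 K/W
Sum of known resistances R_other = 8.541×10^-7 K/W
Total R = ΔT/Q = 216/1270 = 0.1701 K/W
R_polyurethane foam = R_total − R_other = 0.1701 K/W
k = L/(R·A) = 0.16/(0.1701×33.4)

k ≈ 0.0282 W/(m·K)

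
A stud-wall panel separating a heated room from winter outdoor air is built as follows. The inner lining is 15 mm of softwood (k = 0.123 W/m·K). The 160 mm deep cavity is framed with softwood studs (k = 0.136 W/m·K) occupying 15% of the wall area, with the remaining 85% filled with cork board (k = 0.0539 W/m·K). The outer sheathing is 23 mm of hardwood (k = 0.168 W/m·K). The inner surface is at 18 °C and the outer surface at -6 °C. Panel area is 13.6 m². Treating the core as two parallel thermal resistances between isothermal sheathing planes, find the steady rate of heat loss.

Q ≈ 122 W

Sheathing layers in series; stud and cavity paths in parallel between them.
R_inner = 0.015/(0.123×13.6) = 0.008967 K/W
R_stud  = 0.16/(0.136×0.15×13.6) = 0.5767 K/W
R_cav   = 0.16/(0.0539×0.85×13.6) = 0.2568 K/W
1/R_core = 1/R_stud + 1/R_cav → R_core = 0.1777 K/W
R_outer = 0.023/(0.168×13.6) = 0.01007 K/W
R_total = 0.1967 K/W
Q = ΔT/R_total = 24/0.1967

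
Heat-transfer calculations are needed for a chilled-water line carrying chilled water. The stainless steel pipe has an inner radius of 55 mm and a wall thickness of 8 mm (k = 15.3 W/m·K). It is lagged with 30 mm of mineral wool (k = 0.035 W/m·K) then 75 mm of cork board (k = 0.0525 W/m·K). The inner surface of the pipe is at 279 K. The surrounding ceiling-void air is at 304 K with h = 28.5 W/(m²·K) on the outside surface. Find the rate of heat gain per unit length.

q′ ≈ 6.95 W/m

Treating each annulus and film as a series resistance:
R_stainless steel pipe wall = ln(63/55)/(2π×15.3×1) = 0.001413 K/W
R_mineral wool = ln(93/63)/(2π×0.035×1) = 1.771 K/W
R_cork board = ln(168/93)/(2π×0.0525×1) = 1.793 K/W
R_outer film = 1/(h_o·2πr_oL) = 1/(28.5×2π×0.168×1) = 0.03324 K/W
R_total = 3.598 K/W
Q = ΔT/R_total = 25/3.598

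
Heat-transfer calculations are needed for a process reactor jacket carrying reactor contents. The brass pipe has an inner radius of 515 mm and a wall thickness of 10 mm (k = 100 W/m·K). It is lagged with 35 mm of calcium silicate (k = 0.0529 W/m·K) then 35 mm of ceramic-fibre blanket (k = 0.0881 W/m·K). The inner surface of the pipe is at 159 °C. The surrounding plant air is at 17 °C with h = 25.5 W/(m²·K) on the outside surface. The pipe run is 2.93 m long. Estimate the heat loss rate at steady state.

Radial resistances (cylindrical: R_cond = ln(r_o/r_i)/(2πkL), R_conv = 1/(h·2πrL)):
R_brass pipe wall = ln(525/515)/(2π×100×2.93) = 1.045×10^-5 K/W
R_calcium silicate = ln(560/525)/(2π×0.0529×2.93) = 0.06627 K/W
R_ceramic-fibre blanket = ln(595/560)/(2π×0.0881×2.93) = 0.03738 K/W
R_outer film = 1/(h_o·2πr_oL) = 1/(25.5×2π×0.595×2.93) = 0.00358 K/W
R_total = 0.1072 K/W
Q = ΔT/R_total = 142/0.1072

Q ≈ 1320 W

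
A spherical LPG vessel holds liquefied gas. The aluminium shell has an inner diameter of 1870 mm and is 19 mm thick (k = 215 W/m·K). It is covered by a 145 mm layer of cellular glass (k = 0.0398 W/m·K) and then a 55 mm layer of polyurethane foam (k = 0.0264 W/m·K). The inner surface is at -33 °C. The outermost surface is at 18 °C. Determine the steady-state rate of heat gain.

Q ≈ 125 W

Radial (spherical) resistances in series:
R_aluminium shell = (1/0.935 − 1/0.954)/(4π×215) = 7.884×10^-6 K/W
R_cellular glass = (1/0.954 − 1/1.099)/(4π×0.0398) = 0.2765 K/W
R_polyurethane foam = (1/1.099 − 1/1.154)/(4π×0.0264) = 0.1307 K/W
R_total = 0.4073 K/W
Q = ΔT/R_total = 51/0.4073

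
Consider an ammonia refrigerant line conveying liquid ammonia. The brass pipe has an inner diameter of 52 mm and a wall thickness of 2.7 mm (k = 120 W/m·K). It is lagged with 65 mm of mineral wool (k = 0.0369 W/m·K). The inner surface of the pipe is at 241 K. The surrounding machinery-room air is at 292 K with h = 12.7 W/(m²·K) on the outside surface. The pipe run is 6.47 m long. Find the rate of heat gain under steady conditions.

Q ≈ 63 W

Radial resistances (cylindrical: R_cond = ln(r_o/r_i)/(2πkL), R_conv = 1/(h·2πrL)):
R_brass pipe wall = ln(28.7/26)/(2π×120×6.47) = 2.025×10^-5 K/W
R_mineral wool = ln(93.7/28.7)/(2π×0.0369×6.47) = 0.7888 K/W
R_outer film = 1/(h_o·2πr_oL) = 1/(12.7×2π×0.0937×6.47) = 0.02067 K/W
R_total = 0.8095 K/W
Q = ΔT/R_total = 51/0.8095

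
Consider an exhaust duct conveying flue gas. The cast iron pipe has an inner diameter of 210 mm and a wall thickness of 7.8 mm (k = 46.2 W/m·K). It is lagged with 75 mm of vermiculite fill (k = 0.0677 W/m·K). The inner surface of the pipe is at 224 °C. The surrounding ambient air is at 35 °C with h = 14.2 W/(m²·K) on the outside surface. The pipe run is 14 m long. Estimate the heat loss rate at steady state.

Q ≈ 2100 W

Treating each annulus and film as a series resistance:
R_cast iron pipe wall = ln(112.8/105)/(2π×46.2×14) = 1.763×10^-5 K/W
R_vermiculite fill = ln(187.8/112.8)/(2π×0.0677×14) = 0.0856 K/W
R_outer film = 1/(h_o·2πr_oL) = 1/(14.2×2π×0.1878×14) = 0.004263 K/W
R_total = 0.08988 K/W
Q = ΔT/R_total = 189/0.08988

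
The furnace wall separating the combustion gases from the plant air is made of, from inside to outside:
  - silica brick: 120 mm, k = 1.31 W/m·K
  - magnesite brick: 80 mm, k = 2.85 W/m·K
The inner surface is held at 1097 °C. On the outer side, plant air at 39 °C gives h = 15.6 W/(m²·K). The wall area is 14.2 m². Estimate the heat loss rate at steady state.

Q ≈ 81700 W

Series thermal resistances:
R_silica brick = L/(kA) = 0.12/(1.31×14.2) = 0.006451 K/W
R_magnesite brick = L/(kA) = 0.08/(2.85×14.2) = 0.001977 K/W
R_outer film = 1/(h_o·A) = 1/(15.6×14.2) = 0.004514 K/W
R_total = 0.01294 K/W
Q = ΔT / R_total = 1058 / 0.01294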